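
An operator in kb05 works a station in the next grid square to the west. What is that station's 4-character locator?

JB95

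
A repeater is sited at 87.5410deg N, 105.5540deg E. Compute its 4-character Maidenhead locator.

OR27

Offset from 180°W / 90°S: lon 285.55°, lat 177.54°.
Field: lon ⌊285.55/20⌋ = 14 → O; lat ⌊177.54/10⌋ = 17 → R.
Square: lon ⌊5.55/2⌋ = 2; lat ⌊7.54/1⌋ = 7.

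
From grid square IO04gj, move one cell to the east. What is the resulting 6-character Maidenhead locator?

IO04hj

Longitude subsquare g = 6; +1 → 7 = h.
The latitude characters are unchanged.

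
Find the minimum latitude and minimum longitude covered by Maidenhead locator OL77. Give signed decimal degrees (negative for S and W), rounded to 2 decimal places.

27.00, 114.00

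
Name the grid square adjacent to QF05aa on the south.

Latitude subsquare a = 0; −1 → -1, wraps to 23 = x, carry into square.
Latitude square 5; −1 → 4.
The longitude characters are unchanged.

QF04ax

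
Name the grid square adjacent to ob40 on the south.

Latitude square 0; −1 → -1, wraps to 9, carry into field.
Latitude field B = 1; −1 → 0 = A.
The longitude characters are unchanged.

OA49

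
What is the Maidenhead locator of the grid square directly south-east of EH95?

Longitude square 9; +1 → 10, wraps to 0, carry into field.
Longitude field E = 4; +1 → 5 = F.
Latitude square 5; −1 → 4.

FH04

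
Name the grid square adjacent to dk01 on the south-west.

Longitude square 0; −1 → -1, wraps to 9, carry into field.
Longitude field D = 3; −1 → 2 = C.
Latitude square 1; −1 → 0.

CK90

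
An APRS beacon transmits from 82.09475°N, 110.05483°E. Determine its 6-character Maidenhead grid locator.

Shift to the Maidenhead origin (180°W, 90°S): lon 290.0548, lat 172.0948.
Field: 290.0548/20 → 14 → O, 172.0948/10 → 17 → R; chars OR.
Square: 10.0548/2 → 5, 2.0948/1 → 2; chars 52.
Subsquare: 0.0548/0.0833333 → 0 → a, 0.0948/0.0416667 → 2 → c; chars ac.

OR52ac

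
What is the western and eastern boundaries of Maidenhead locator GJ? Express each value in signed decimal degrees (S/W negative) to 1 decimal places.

Field G=6, J=9: +6·20° lon, +9·10° lat → SW at lon -60°, lat 0°.
Cell spans 20° lon × 10° lat.
west -60.0, east -40.0.

-60.0, -40.0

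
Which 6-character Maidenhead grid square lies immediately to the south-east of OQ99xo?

Longitude subsquare x = 23; +1 → 24, wraps to 0 = a, carry into square.
Longitude square 9; +1 → 10, wraps to 0, carry into field.
Longitude field O = 14; +1 → 15 = P.
Latitude subsquare o = 14; −1 → 13 = n.

PQ09an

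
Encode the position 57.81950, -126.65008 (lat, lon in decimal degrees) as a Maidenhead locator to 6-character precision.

Add 180° to longitude and 90° to latitude: 53.3499, 147.8195.
Field: 53.3499/20 → 2 → C, 147.8195/10 → 14 → O; chars CO.
Square: 13.3499/2 → 6, 7.8195/1 → 7; chars 67.
Subsquare: 1.3499/0.0833333 → 16 → q, 0.8195/0.0416667 → 19 → t; chars qt.

CO67qt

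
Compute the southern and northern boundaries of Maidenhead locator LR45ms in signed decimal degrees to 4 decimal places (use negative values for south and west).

85.7500, 85.7917

Field L=11, R=17: +11·20° lon, +17·10° lat → SW at lon 40°, lat 80°.
Square 4, 5: +4·2° lon, +5·1° lat → SW at lon 48°, lat 85°.
Subsquare m=12, s=18: +12·0.0833333° lon, +18·0.0416667° lat → SW at lon 49°, lat 85.75°.
Cell spans 0.0833333° lon × 0.0416667° lat.
south 85.7500, north 85.7917.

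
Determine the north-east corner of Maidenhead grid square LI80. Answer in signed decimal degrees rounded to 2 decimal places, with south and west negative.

Field L=11, I=8: +11·20° lon, +8·10° lat → SW at lon 40°, lat -10°.
Square 8, 0: +8·2° lon, +0·1° lat → SW at lon 56°, lat -10°.
Cell spans 2° lon × 1° lat. NE corner is SW corner plus one full cell.
latitude -9.00, longitude 58.00.

-9.00, 58.00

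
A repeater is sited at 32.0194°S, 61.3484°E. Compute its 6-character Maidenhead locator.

MF07qx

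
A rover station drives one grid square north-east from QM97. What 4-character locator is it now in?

RM08

Longitude square 9; +1 → 10, wraps to 0, carry into field.
Longitude field Q = 16; +1 → 17 = R.
Latitude square 7; +1 → 8.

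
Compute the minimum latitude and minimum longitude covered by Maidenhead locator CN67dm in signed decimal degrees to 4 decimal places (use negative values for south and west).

Field C=2, N=13: +2·20° lon, +13·10° lat → SW at lon -140°, lat 40°.
Square 6, 7: +6·2° lon, +7·1° lat → SW at lon -128°, lat 47°.
Subsquare d=3, m=12: +3·0.0833333° lon, +12·0.0416667° lat → SW at lon -127.75°, lat 47.5°.
latitude 47.5000, longitude -127.7500.

47.5000, -127.7500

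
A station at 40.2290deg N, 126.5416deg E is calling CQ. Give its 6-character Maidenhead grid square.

Shift to the Maidenhead origin (180°W, 90°S): lon 306.5416, lat 130.2290.
Field: lon ⌊306.5416/20⌋ = 15 → P; lat ⌊130.2290/10⌋ = 13 → N.
Square: lon ⌊6.5416/2⌋ = 3; lat ⌊0.2290/1⌋ = 0.
Subsquare: lon ⌊0.5416/0.0833333⌋ = 6 → g; lat ⌊0.2290/0.0416667⌋ = 5 → f.

PN30gf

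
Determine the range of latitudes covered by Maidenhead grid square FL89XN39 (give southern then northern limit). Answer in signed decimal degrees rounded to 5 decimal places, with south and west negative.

29.57917, 29.58333

Field F=5, L=11: +5·20° lon, +11·10° lat → SW at lon -80°, lat 20°.
Square 8, 9: +8·2° lon, +9·1° lat → SW at lon -64°, lat 29°.
Subsquare x=23, n=13: +23·0.0833333° lon, +13·0.0416667° lat → SW at lon -62.0833°, lat 29.5417°.
Extended square 3, 9: +3·0.00833333° lon, +9·0.00416667° lat → SW at lon -62.0583°, lat 29.5792°.
Cell spans 0.00833333° lon × 0.00416667° lat.
south 29.57917, north 29.58333.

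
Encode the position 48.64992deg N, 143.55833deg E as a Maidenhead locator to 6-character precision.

Offset from 180°W / 90°S: lon 323.5583°, lat 138.6499°.
Field: lon ⌊323.5583/20⌋ = 16 → Q; lat ⌊138.6499/10⌋ = 13 → N.
Square: lon ⌊3.5583/2⌋ = 1; lat ⌊8.6499/1⌋ = 8.
Subsquare: lon ⌊1.5583/0.0833333⌋ = 18 → s; lat ⌊0.6499/0.0416667⌋ = 15 → p.

QN18sp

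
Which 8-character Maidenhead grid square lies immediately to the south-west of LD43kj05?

LD43jj94

Longitude extended square 0; −1 → -1, wraps to 9, carry into subsquare.
Longitude subsquare k = 10; −1 → 9 = j.
Latitude extended square 5; −1 → 4.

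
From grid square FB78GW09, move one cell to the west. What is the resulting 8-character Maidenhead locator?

FB78fw99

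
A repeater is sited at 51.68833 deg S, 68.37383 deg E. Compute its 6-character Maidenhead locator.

Shift to the Maidenhead origin (180°W, 90°S): lon 248.3738, lat 38.3117.
Field: 248.3738/20 → 12 → M, 38.3117/10 → 3 → D; chars MD.
Square: 8.3738/2 → 4, 8.3117/1 → 8; chars 48.
Subsquare: 0.3738/0.0833333 → 4 → e, 0.3117/0.0416667 → 7 → h; chars eh.

MD48eh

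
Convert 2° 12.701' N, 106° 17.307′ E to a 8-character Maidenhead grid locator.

Add 180° to longitude and 90° to latitude: 286.28845, 92.21168.
Field: lon ⌊286.28845/20⌋ = 14 → O; lat ⌊92.21168/10⌋ = 9 → J.
Square: lon ⌊6.28845/2⌋ = 3; lat ⌊2.21168/1⌋ = 2.
Subsquare: lon ⌊0.28845/0.0833333⌋ = 3 → d; lat ⌊0.21168/0.0416667⌋ = 5 → f.
Extended square: lon ⌊0.03845/0.00833333⌋ = 4; lat ⌊0.00335/0.00416667⌋ = 0.

OJ32df40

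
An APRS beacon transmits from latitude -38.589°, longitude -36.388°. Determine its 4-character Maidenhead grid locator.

Add 180° to longitude and 90° to latitude: 143.61, 51.41.
Field: 143.61/20 → 7 → H, 51.41/10 → 5 → F; chars HF.
Square: 3.61/2 → 1, 1.41/1 → 1; chars 11.

HF11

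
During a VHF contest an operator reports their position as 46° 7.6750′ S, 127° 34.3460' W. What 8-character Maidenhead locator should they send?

CE63fu19

Offset from 180°W / 90°S: lon 52.42757°, lat 43.87208°.
Field: lon ⌊52.42757/20⌋ = 2 → C; lat ⌊43.87208/10⌋ = 4 → E.
Square: lon ⌊12.42757/2⌋ = 6; lat ⌊3.87208/1⌋ = 3.
Subsquare: lon ⌊0.42757/0.0833333⌋ = 5 → f; lat ⌊0.87208/0.0416667⌋ = 20 → u.
Extended square: lon ⌊0.01090/0.00833333⌋ = 1; lat ⌊0.03875/0.00416667⌋ = 9.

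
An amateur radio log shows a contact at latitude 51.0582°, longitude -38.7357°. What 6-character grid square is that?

HO01pb

Add 180° to longitude and 90° to latitude: 141.2643, 141.0582.
Field (20°×10°, letters A–R): 141.2643/20 → 7 → H, 141.0582/10 → 14 → O; chars HO.
Square (2°×1°, digits 0–9): 1.2643/2 → 0, 1.0582/1 → 1; chars 01.
Subsquare (5′×2.5′, letters a–x): 1.2643/0.0833333 → 15 → p, 0.0582/0.0416667 → 1 → b; chars pb.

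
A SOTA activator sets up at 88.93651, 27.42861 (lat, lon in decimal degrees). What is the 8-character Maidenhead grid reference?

KR38rw14

Shift to the Maidenhead origin (180°W, 90°S): lon 207.42861, lat 178.93651.
Field (20°×10°, letters A–R): lon ⌊207.42861/20⌋ = 10 → K; lat ⌊178.93651/10⌋ = 17 → R.
Square (2°×1°, digits 0–9): lon ⌊7.42861/2⌋ = 3; lat ⌊8.93651/1⌋ = 8.
Subsquare (5′×2.5′, letters a–x): lon ⌊1.42861/0.0833333⌋ = 17 → r; lat ⌊0.93651/0.0416667⌋ = 22 → w.
Extended square (30″×15″, digits 0–9): lon ⌊0.01194/0.00833333⌋ = 1; lat ⌊0.01984/0.00416667⌋ = 4.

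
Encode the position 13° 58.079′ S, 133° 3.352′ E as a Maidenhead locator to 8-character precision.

Add 180° to longitude and 90° to latitude: 313.05587, 76.03202.
Field: 313.05587/20 → 15 → P, 76.03202/10 → 7 → H; chars PH.
Square: 13.05587/2 → 6, 6.03202/1 → 6; chars 66.
Subsquare: 1.05587/0.0833333 → 12 → m, 0.03202/0.0416667 → 0 → a; chars ma.
Extended square: 0.05587/0.00833333 → 6, 0.03202/0.00416667 → 7; chars 67.

PH66ma67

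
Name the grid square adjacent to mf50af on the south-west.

MF40xe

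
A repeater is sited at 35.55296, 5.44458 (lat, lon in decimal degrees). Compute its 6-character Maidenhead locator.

JM25rn

Shift to the Maidenhead origin (180°W, 90°S): lon 185.4446, lat 125.5530.
Field: lon ⌊185.4446/20⌋ = 9 → J; lat ⌊125.5530/10⌋ = 12 → M.
Square: lon ⌊5.4446/2⌋ = 2; lat ⌊5.5530/1⌋ = 5.
Subsquare: lon ⌊1.4446/0.0833333⌋ = 17 → r; lat ⌊0.5530/0.0416667⌋ = 13 → n.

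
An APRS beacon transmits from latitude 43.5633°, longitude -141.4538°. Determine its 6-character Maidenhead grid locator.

Shift to the Maidenhead origin (180°W, 90°S): lon 38.5462, lat 133.5633.
Field: 38.5462/20 → 1 → B, 133.5633/10 → 13 → N; chars BN.
Square: 18.5462/2 → 9, 3.5633/1 → 3; chars 93.
Subsquare: 0.5462/0.0833333 → 6 → g, 0.5633/0.0416667 → 13 → n; chars gn.

BN93gn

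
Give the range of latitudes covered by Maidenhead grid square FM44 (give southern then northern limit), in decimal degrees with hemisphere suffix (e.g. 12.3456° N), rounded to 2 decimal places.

34.00° N, 35.00° N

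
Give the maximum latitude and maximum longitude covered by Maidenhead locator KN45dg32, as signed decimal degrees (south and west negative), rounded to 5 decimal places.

45.26250, 28.28333

Field K=10, N=13: +10·20° lon, +13·10° lat → SW at lon 20°, lat 40°.
Square 4, 5: +4·2° lon, +5·1° lat → SW at lon 28°, lat 45°.
Subsquare d=3, g=6: +3·0.0833333° lon, +6·0.0416667° lat → SW at lon 28.25°, lat 45.25°.
Extended square 3, 2: +3·0.00833333° lon, +2·0.00416667° lat → SW at lon 28.275°, lat 45.2583°.
Cell spans 0.00833333° lon × 0.00416667° lat. NE corner is SW corner plus one full cell.
latitude 45.26250, longitude 28.28333.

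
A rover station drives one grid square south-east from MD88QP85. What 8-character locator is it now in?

MD88qp94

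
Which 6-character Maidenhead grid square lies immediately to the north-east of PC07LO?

PC07mp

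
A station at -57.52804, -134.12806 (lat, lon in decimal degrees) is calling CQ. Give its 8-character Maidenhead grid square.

CD22wl43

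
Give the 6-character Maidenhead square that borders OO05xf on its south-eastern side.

Longitude subsquare x = 23; +1 → 24, wraps to 0 = a, carry into square.
Longitude square 0; +1 → 1.
Latitude subsquare f = 5; −1 → 4 = e.

OO15ae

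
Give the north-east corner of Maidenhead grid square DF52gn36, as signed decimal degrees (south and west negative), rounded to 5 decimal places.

-37.42917, -109.46667

Field D=3, F=5: +3·20° lon, +5·10° lat → SW at lon -120°, lat -40°.
Square 5, 2: +5·2° lon, +2·1° lat → SW at lon -110°, lat -38°.
Subsquare g=6, n=13: +6·0.0833333° lon, +13·0.0416667° lat → SW at lon -109.5°, lat -37.4583°.
Extended square 3, 6: +3·0.00833333° lon, +6·0.00416667° lat → SW at lon -109.475°, lat -37.4333°.
Cell spans 0.00833333° lon × 0.00416667° lat. NE corner is SW corner plus one full cell.
latitude -37.42917, longitude -109.46667.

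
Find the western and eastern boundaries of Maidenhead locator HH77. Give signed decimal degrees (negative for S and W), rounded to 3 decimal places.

Field H=7, H=7: +7·20° lon, +7·10° lat → SW at lon -40°, lat -20°.
Square 7, 7: +7·2° lon, +7·1° lat → SW at lon -26°, lat -13°.
Cell spans 2° lon × 1° lat.
west -26.000, east -24.000.

-26.000, -24.000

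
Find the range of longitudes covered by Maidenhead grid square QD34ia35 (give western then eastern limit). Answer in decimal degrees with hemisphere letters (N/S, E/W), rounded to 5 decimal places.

Field Q=16, D=3: +16·20° lon, +3·10° lat → SW at lon 140°, lat -60°.
Square 3, 4: +3·2° lon, +4·1° lat → SW at lon 146°, lat -56°.
Subsquare i=8, a=0: +8·0.0833333° lon, +0·0.0416667° lat → SW at lon 146.667°, lat -56°.
Extended square 3, 5: +3·0.00833333° lon, +5·0.00416667° lat → SW at lon 146.692°, lat -55.9792°.
Cell spans 0.00833333° lon × 0.00416667° lat.
west 146.69167° E, east 146.70000° E.

146.69167° E, 146.70000° E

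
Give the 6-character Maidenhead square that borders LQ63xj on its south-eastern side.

LQ73ai

Longitude subsquare x = 23; +1 → 24, wraps to 0 = a, carry into square.
Longitude square 6; +1 → 7.
Latitude subsquare j = 9; −1 → 8 = i.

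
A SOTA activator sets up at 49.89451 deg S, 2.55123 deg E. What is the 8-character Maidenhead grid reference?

Offset from 180°W / 90°S: lon 182.55123°, lat 40.10549°.
Field (20°×10°, letters A–R): lon ⌊182.55123/20⌋ = 9 → J; lat ⌊40.10549/10⌋ = 4 → E.
Square (2°×1°, digits 0–9): lon ⌊2.55123/2⌋ = 1; lat ⌊0.10549/1⌋ = 0.
Subsquare (5′×2.5′, letters a–x): lon ⌊0.55123/0.0833333⌋ = 6 → g; lat ⌊0.10549/0.0416667⌋ = 2 → c.
Extended square (30″×15″, digits 0–9): lon ⌊0.05123/0.00833333⌋ = 6; lat ⌊0.02216/0.00416667⌋ = 5.

JE10gc65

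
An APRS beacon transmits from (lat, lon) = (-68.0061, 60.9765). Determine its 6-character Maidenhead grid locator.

MC01lx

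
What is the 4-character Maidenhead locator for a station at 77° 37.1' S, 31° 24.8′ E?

Shift to the Maidenhead origin (180°W, 90°S): lon 211.41, lat 12.38.
Field: lon ⌊211.41/20⌋ = 10 → K; lat ⌊12.38/10⌋ = 1 → B.
Square: lon ⌊11.41/2⌋ = 5; lat ⌊2.38/1⌋ = 2.

KB52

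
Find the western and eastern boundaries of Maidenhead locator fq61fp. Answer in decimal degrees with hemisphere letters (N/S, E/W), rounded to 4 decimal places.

67.5833° W, 67.5000° W

Field F=5, Q=16: +5·20° lon, +16·10° lat → SW at lon -80°, lat 70°.
Square 6, 1: +6·2° lon, +1·1° lat → SW at lon -68°, lat 71°.
Subsquare f=5, p=15: +5·0.0833333° lon, +15·0.0416667° lat → SW at lon -67.5833°, lat 71.625°.
Cell spans 0.0833333° lon × 0.0416667° lat.
west 67.5833° W, east 67.5000° W.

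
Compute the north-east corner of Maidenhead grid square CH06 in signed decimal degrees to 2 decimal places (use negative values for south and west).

Field C=2, H=7: +2·20° lon, +7·10° lat → SW at lon -140°, lat -20°.
Square 0, 6: +0·2° lon, +6·1° lat → SW at lon -140°, lat -14°.
Cell spans 2° lon × 1° lat. NE corner is SW corner plus one full cell.
latitude -13.00, longitude -138.00.

-13.00, -138.00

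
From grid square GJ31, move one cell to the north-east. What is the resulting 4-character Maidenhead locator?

GJ42

Longitude square 3; +1 → 4.
Latitude square 1; +1 → 2.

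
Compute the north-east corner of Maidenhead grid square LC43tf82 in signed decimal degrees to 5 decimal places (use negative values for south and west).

-66.77917, 49.65833

Field L=11, C=2: +11·20° lon, +2·10° lat → SW at lon 40°, lat -70°.
Square 4, 3: +4·2° lon, +3·1° lat → SW at lon 48°, lat -67°.
Subsquare t=19, f=5: +19·0.0833333° lon, +5·0.0416667° lat → SW at lon 49.5833°, lat -66.7917°.
Extended square 8, 2: +8·0.00833333° lon, +2·0.00416667° lat → SW at lon 49.65°, lat -66.7833°.
Cell spans 0.00833333° lon × 0.00416667° lat. NE corner is SW corner plus one full cell.
latitude -66.77917, longitude 49.65833.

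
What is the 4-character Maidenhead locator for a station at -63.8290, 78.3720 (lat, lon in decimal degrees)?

MC96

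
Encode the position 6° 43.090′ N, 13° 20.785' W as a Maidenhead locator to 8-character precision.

IJ36hr82

Shift to the Maidenhead origin (180°W, 90°S): lon 166.65358, lat 96.71817.
Field: lon ⌊166.65358/20⌋ = 8 → I; lat ⌊96.71817/10⌋ = 9 → J.
Square: lon ⌊6.65358/2⌋ = 3; lat ⌊6.71817/1⌋ = 6.
Subsquare: lon ⌊0.65358/0.0833333⌋ = 7 → h; lat ⌊0.71817/0.0416667⌋ = 17 → r.
Extended square: lon ⌊0.07025/0.00833333⌋ = 8; lat ⌊0.00983/0.00416667⌋ = 2.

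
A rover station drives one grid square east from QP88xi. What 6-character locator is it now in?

QP98ai

Longitude subsquare x = 23; +1 → 24, wraps to 0 = a, carry into square.
Longitude square 8; +1 → 9.
The latitude characters are unchanged.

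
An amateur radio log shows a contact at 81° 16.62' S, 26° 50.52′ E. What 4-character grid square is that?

KA38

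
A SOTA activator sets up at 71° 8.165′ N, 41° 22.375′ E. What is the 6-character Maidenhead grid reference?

LQ01qd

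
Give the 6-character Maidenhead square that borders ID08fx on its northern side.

ID09fa

Latitude subsquare x = 23; +1 → 24, wraps to 0 = a, carry into square.
Latitude square 8; +1 → 9.
The longitude characters are unchanged.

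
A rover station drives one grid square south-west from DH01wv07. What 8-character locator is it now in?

Longitude extended square 0; −1 → -1, wraps to 9, carry into subsquare.
Longitude subsquare w = 22; −1 → 21 = v.
Latitude extended square 7; −1 → 6.

DH01vv96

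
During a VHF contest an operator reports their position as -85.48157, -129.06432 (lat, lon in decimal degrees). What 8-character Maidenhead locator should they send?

Offset from 180°W / 90°S: lon 50.93568°, lat 4.51843°.
Field: lon ⌊50.93568/20⌋ = 2 → C; lat ⌊4.51843/10⌋ = 0 → A.
Square: lon ⌊10.93568/2⌋ = 5; lat ⌊4.51843/1⌋ = 4.
Subsquare: lon ⌊0.93568/0.0833333⌋ = 11 → l; lat ⌊0.51843/0.0416667⌋ = 12 → m.
Extended square: lon ⌊0.01901/0.00833333⌋ = 2; lat ⌊0.01843/0.00416667⌋ = 4.

CA54lm24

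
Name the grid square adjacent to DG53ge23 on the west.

Longitude extended square 2; −1 → 1.
The latitude characters are unchanged.

DG53ge13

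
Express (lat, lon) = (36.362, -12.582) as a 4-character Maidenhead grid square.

IM36

Shift to the Maidenhead origin (180°W, 90°S): lon 167.42, lat 126.36.
Field (20°×10°, letters A–R): lon ⌊167.42/20⌋ = 8 → I; lat ⌊126.36/10⌋ = 12 → M.
Square (2°×1°, digits 0–9): lon ⌊7.42/2⌋ = 3; lat ⌊6.36/1⌋ = 6.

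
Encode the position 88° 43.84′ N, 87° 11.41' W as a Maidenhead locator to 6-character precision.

ER68jr

Offset from 180°W / 90°S: lon 92.8098°, lat 178.7307°.
Field: lon ⌊92.8098/20⌋ = 4 → E; lat ⌊178.7307/10⌋ = 17 → R.
Square: lon ⌊12.8098/2⌋ = 6; lat ⌊8.7307/1⌋ = 8.
Subsquare: lon ⌊0.8098/0.0833333⌋ = 9 → j; lat ⌊0.7307/0.0416667⌋ = 17 → r.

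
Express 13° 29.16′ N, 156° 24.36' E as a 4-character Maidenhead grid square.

QK83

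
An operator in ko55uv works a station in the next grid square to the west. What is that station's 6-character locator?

Longitude subsquare u = 20; −1 → 19 = t.
The latitude characters are unchanged.

KO55tv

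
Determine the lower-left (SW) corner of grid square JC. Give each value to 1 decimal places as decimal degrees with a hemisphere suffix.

70.0° S, 0.0° E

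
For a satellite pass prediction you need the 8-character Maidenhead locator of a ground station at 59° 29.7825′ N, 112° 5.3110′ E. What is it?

Offset from 180°W / 90°S: lon 292.08852°, lat 149.49638°.
Field (20°×10°, letters A–R): lon ⌊292.08852/20⌋ = 14 → O; lat ⌊149.49638/10⌋ = 14 → O.
Square (2°×1°, digits 0–9): lon ⌊12.08852/2⌋ = 6; lat ⌊9.49638/1⌋ = 9.
Subsquare (5′×2.5′, letters a–x): lon ⌊0.08852/0.0833333⌋ = 1 → b; lat ⌊0.49638/0.0416667⌋ = 11 → l.
Extended square (30″×15″, digits 0–9): lon ⌊0.00518/0.00833333⌋ = 0; lat ⌊0.03804/0.00416667⌋ = 9.

OO69bl09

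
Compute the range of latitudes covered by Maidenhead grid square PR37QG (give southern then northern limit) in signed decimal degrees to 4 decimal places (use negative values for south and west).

Field P=15, R=17: +15·20° lon, +17·10° lat → SW at lon 120°, lat 80°.
Square 3, 7: +3·2° lon, +7·1° lat → SW at lon 126°, lat 87°.
Subsquare q=16, g=6: +16·0.0833333° lon, +6·0.0416667° lat → SW at lon 127.333°, lat 87.25°.
Cell spans 0.0833333° lon × 0.0416667° lat.
south 87.2500, north 87.2917.

87.2500, 87.2917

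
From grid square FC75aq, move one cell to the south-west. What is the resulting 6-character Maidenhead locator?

FC65xp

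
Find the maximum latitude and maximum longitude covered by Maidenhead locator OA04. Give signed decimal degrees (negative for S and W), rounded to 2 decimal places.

Field O=14, A=0: +14·20° lon, +0·10° lat → SW at lon 100°, lat -90°.
Square 0, 4: +0·2° lon, +4·1° lat → SW at lon 100°, lat -86°.
Cell spans 2° lon × 1° lat. NE corner is SW corner plus one full cell.
latitude -85.00, longitude 102.00.

-85.00, 102.00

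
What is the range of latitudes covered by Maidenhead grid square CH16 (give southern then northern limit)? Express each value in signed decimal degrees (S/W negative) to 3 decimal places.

Field C=2, H=7: +2·20° lon, +7·10° lat → SW at lon -140°, lat -20°.
Square 1, 6: +1·2° lon, +6·1° lat → SW at lon -138°, lat -14°.
Cell spans 2° lon × 1° lat.
south -14.000, north -13.000.

-14.000, -13.000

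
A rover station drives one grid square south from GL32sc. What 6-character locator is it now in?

GL32sb

Latitude subsquare c = 2; −1 → 1 = b.
The longitude characters are unchanged.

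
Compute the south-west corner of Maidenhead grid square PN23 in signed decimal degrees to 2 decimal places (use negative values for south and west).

43.00, 124.00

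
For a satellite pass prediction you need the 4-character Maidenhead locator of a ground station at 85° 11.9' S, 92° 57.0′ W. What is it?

Shift to the Maidenhead origin (180°W, 90°S): lon 87.05, lat 4.80.
Field: 87.05/20 → 4 → E, 4.80/10 → 0 → A; chars EA.
Square: 7.05/2 → 3, 4.80/1 → 4; chars 34.

EA34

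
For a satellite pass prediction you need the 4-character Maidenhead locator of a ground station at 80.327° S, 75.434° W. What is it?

FA29

Offset from 180°W / 90°S: lon 104.57°, lat 9.67°.
Field: lon ⌊104.57/20⌋ = 5 → F; lat ⌊9.67/10⌋ = 0 → A.
Square: lon ⌊4.57/2⌋ = 2; lat ⌊9.67/1⌋ = 9.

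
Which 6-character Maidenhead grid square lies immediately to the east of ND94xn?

Longitude subsquare x = 23; +1 → 24, wraps to 0 = a, carry into square.
Longitude square 9; +1 → 10, wraps to 0, carry into field.
Longitude field N = 13; +1 → 14 = O.
The latitude characters are unchanged.

OD04an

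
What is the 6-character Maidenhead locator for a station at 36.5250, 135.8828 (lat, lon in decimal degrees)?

Add 180° to longitude and 90° to latitude: 315.8828, 126.5250.
Field: lon ⌊315.8828/20⌋ = 15 → P; lat ⌊126.5250/10⌋ = 12 → M.
Square: lon ⌊15.8828/2⌋ = 7; lat ⌊6.5250/1⌋ = 6.
Subsquare: lon ⌊1.8828/0.0833333⌋ = 22 → w; lat ⌊0.5250/0.0416667⌋ = 12 → m.

PM76wm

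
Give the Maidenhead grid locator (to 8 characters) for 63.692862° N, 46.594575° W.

GP63qq86

Shift to the Maidenhead origin (180°W, 90°S): lon 133.40543, lat 153.69286.
Field: 133.40543/20 → 6 → G, 153.69286/10 → 15 → P; chars GP.
Square: 13.40543/2 → 6, 3.69286/1 → 3; chars 63.
Subsquare: 1.40543/0.0833333 → 16 → q, 0.69286/0.0416667 → 16 → q; chars qq.
Extended square: 0.07209/0.00833333 → 8, 0.02620/0.00416667 → 6; chars 86.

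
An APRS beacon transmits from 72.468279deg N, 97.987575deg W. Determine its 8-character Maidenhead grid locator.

EQ12al12

Offset from 180°W / 90°S: lon 82.01242°, lat 162.46828°.
Field: 82.01242/20 → 4 → E, 162.46828/10 → 16 → Q; chars EQ.
Square: 2.01242/2 → 1, 2.46828/1 → 2; chars 12.
Subsquare: 0.01242/0.0833333 → 0 → a, 0.46828/0.0416667 → 11 → l; chars al.
Extended square: 0.01242/0.00833333 → 1, 0.00995/0.00416667 → 2; chars 12.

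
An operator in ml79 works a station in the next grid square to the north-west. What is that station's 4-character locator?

MM60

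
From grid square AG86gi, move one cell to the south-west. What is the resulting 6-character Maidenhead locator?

Longitude subsquare g = 6; −1 → 5 = f.
Latitude subsquare i = 8; −1 → 7 = h.

AG86fh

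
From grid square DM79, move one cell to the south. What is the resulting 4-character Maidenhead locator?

Latitude square 9; −1 → 8.
The longitude characters are unchanged.

DM78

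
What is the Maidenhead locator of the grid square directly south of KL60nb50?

Latitude extended square 0; −1 → -1, wraps to 9, carry into subsquare.
Latitude subsquare b = 1; −1 → 0 = a.
The longitude characters are unchanged.

KL60na59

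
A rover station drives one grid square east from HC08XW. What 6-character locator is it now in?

Longitude subsquare x = 23; +1 → 24, wraps to 0 = a, carry into square.
Longitude square 0; +1 → 1.
The latitude characters are unchanged.

HC18aw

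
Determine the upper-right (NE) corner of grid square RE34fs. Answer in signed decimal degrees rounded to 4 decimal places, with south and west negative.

-45.2083, 166.5000

Field R=17, E=4: +17·20° lon, +4·10° lat → SW at lon 160°, lat -50°.
Square 3, 4: +3·2° lon, +4·1° lat → SW at lon 166°, lat -46°.
Subsquare f=5, s=18: +5·0.0833333° lon, +18·0.0416667° lat → SW at lon 166.417°, lat -45.25°.
Cell spans 0.0833333° lon × 0.0416667° lat. NE corner is SW corner plus one full cell.
latitude -45.2083, longitude 166.5000.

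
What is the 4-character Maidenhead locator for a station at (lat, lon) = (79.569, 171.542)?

Add 180° to longitude and 90° to latitude: 351.54, 169.57.
Field: lon ⌊351.54/20⌋ = 17 → R; lat ⌊169.57/10⌋ = 16 → Q.
Square: lon ⌊11.54/2⌋ = 5; lat ⌊9.57/1⌋ = 9.

RQ59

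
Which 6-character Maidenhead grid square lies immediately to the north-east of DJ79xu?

DJ89av

Longitude subsquare x = 23; +1 → 24, wraps to 0 = a, carry into square.
Longitude square 7; +1 → 8.
Latitude subsquare u = 20; +1 → 21 = v.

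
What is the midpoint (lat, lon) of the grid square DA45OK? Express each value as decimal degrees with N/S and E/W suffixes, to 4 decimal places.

84.5625° S, 110.7917° W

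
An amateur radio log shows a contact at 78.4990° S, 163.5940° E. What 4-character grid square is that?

RB11

Offset from 180°W / 90°S: lon 343.59°, lat 11.50°.
Field: 343.59/20 → 17 → R, 11.50/10 → 1 → B; chars RB.
Square: 3.59/2 → 1, 1.50/1 → 1; chars 11.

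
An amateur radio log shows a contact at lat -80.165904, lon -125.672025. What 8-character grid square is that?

CA79du90

Offset from 180°W / 90°S: lon 54.32797°, lat 9.83410°.
Field (20°×10°, letters A–R): 54.32797/20 → 2 → C, 9.83410/10 → 0 → A; chars CA.
Square (2°×1°, digits 0–9): 14.32797/2 → 7, 9.83410/1 → 9; chars 79.
Subsquare (5′×2.5′, letters a–x): 0.32797/0.0833333 → 3 → d, 0.83410/0.0416667 → 20 → u; chars du.
Extended square (30″×15″, digits 0–9): 0.07797/0.00833333 → 9, 0.00076/0.00416667 → 0; chars 90.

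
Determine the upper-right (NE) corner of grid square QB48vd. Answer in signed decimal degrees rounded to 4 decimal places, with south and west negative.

Field Q=16, B=1: +16·20° lon, +1·10° lat → SW at lon 140°, lat -80°.
Square 4, 8: +4·2° lon, +8·1° lat → SW at lon 148°, lat -72°.
Subsquare v=21, d=3: +21·0.0833333° lon, +3·0.0416667° lat → SW at lon 149.75°, lat -71.875°.
Cell spans 0.0833333° lon × 0.0416667° lat. NE corner is SW corner plus one full cell.
latitude -71.8333, longitude 149.8333.

-71.8333, 149.8333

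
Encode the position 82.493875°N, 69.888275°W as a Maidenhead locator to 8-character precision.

FR52bl38

Add 180° to longitude and 90° to latitude: 110.11173, 172.49388.
Field: 110.11173/20 → 5 → F, 172.49388/10 → 17 → R; chars FR.
Square: 10.11173/2 → 5, 2.49388/1 → 2; chars 52.
Subsquare: 0.11173/0.0833333 → 1 → b, 0.49388/0.0416667 → 11 → l; chars bl.
Extended square: 0.02839/0.00833333 → 3, 0.03554/0.00416667 → 8; chars 38.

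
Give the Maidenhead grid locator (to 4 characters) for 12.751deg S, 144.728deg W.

Shift to the Maidenhead origin (180°W, 90°S): lon 35.27, lat 77.25.
Field: lon ⌊35.27/20⌋ = 1 → B; lat ⌊77.25/10⌋ = 7 → H.
Square: lon ⌊15.27/2⌋ = 7; lat ⌊7.25/1⌋ = 7.

BH77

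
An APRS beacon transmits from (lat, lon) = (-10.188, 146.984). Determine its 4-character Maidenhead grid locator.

Shift to the Maidenhead origin (180°W, 90°S): lon 326.98, lat 79.81.
Field: 326.98/20 → 16 → Q, 79.81/10 → 7 → H; chars QH.
Square: 6.98/2 → 3, 9.81/1 → 9; chars 39.

QH39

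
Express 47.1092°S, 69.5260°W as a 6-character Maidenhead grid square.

FE52fv

Offset from 180°W / 90°S: lon 110.4740°, lat 42.8908°.
Field: lon ⌊110.4740/20⌋ = 5 → F; lat ⌊42.8908/10⌋ = 4 → E.
Square: lon ⌊10.4740/2⌋ = 5; lat ⌊2.8908/1⌋ = 2.
Subsquare: lon ⌊0.4740/0.0833333⌋ = 5 → f; lat ⌊0.8908/0.0416667⌋ = 21 → v.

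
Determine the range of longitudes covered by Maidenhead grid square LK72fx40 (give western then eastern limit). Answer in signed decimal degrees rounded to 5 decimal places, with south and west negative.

54.45000, 54.45833

Field L=11, K=10: +11·20° lon, +10·10° lat → SW at lon 40°, lat 10°.
Square 7, 2: +7·2° lon, +2·1° lat → SW at lon 54°, lat 12°.
Subsquare f=5, x=23: +5·0.0833333° lon, +23·0.0416667° lat → SW at lon 54.4167°, lat 12.9583°.
Extended square 4, 0: +4·0.00833333° lon, +0·0.00416667° lat → SW at lon 54.45°, lat 12.9583°.
Cell spans 0.00833333° lon × 0.00416667° lat.
west 54.45000, east 54.45833.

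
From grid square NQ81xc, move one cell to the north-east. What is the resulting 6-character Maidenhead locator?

NQ91ad

Longitude subsquare x = 23; +1 → 24, wraps to 0 = a, carry into square.
Longitude square 8; +1 → 9.
Latitude subsquare c = 2; +1 → 3 = d.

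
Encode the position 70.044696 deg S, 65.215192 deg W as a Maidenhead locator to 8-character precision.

FB79jw49

Shift to the Maidenhead origin (180°W, 90°S): lon 114.78481, lat 19.95530.
Field: lon ⌊114.78481/20⌋ = 5 → F; lat ⌊19.95530/10⌋ = 1 → B.
Square: lon ⌊14.78481/2⌋ = 7; lat ⌊9.95530/1⌋ = 9.
Subsquare: lon ⌊0.78481/0.0833333⌋ = 9 → j; lat ⌊0.95530/0.0416667⌋ = 22 → w.
Extended square: lon ⌊0.03481/0.00833333⌋ = 4; lat ⌊0.03864/0.00416667⌋ = 9.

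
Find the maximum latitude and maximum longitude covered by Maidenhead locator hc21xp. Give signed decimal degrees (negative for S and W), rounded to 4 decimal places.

-68.3333, -34.0000

Field H=7, C=2: +7·20° lon, +2·10° lat → SW at lon -40°, lat -70°.
Square 2, 1: +2·2° lon, +1·1° lat → SW at lon -36°, lat -69°.
Subsquare x=23, p=15: +23·0.0833333° lon, +15·0.0416667° lat → SW at lon -34.0833°, lat -68.375°.
Cell spans 0.0833333° lon × 0.0416667° lat. NE corner is SW corner plus one full cell.
latitude -68.3333, longitude -34.0000.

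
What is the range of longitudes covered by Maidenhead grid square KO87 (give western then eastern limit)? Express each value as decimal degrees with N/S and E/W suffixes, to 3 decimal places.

36.000° E, 38.000° E

Field K=10, O=14: +10·20° lon, +14·10° lat → SW at lon 20°, lat 50°.
Square 8, 7: +8·2° lon, +7·1° lat → SW at lon 36°, lat 57°.
Cell spans 2° lon × 1° lat.
west 36.000° E, east 38.000° E.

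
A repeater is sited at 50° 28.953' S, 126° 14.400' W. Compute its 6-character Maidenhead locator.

CD69vm

Shift to the Maidenhead origin (180°W, 90°S): lon 53.7600, lat 39.5174.
Field: 53.7600/20 → 2 → C, 39.5174/10 → 3 → D; chars CD.
Square: 13.7600/2 → 6, 9.5174/1 → 9; chars 69.
Subsquare: 1.7600/0.0833333 → 21 → v, 0.5174/0.0416667 → 12 → m; chars vm.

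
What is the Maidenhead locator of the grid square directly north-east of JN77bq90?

Longitude extended square 9; +1 → 10, wraps to 0, carry into subsquare.
Longitude subsquare b = 1; +1 → 2 = c.
Latitude extended square 0; +1 → 1.

JN77cq01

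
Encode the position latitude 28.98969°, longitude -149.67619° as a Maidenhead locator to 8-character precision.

Add 180° to longitude and 90° to latitude: 30.32381, 118.98969.
Field: 30.32381/20 → 1 → B, 118.98969/10 → 11 → L; chars BL.
Square: 10.32381/2 → 5, 8.98969/1 → 8; chars 58.
Subsquare: 0.32381/0.0833333 → 3 → d, 0.98969/0.0416667 → 23 → x; chars dx.
Extended square: 0.07381/0.00833333 → 8, 0.03136/0.00416667 → 7; chars 87.

BL58dx87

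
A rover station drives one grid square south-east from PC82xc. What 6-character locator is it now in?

Longitude subsquare x = 23; +1 → 24, wraps to 0 = a, carry into square.
Longitude square 8; +1 → 9.
Latitude subsquare c = 2; −1 → 1 = b.

PC92ab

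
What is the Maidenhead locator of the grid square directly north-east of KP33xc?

KP43ad

Longitude subsquare x = 23; +1 → 24, wraps to 0 = a, carry into square.
Longitude square 3; +1 → 4.
Latitude subsquare c = 2; +1 → 3 = d.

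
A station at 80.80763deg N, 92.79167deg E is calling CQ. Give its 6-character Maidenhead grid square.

Offset from 180°W / 90°S: lon 272.7917°, lat 170.8076°.
Field: 272.7917/20 → 13 → N, 170.8076/10 → 17 → R; chars NR.
Square: 12.7917/2 → 6, 0.8076/1 → 0; chars 60.
Subsquare: 0.7917/0.0833333 → 9 → j, 0.8076/0.0416667 → 19 → t; chars jt.

NR60jt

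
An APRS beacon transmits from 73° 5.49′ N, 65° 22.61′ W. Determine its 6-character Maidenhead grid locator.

FQ73hc

Offset from 180°W / 90°S: lon 114.6232°, lat 163.0915°.
Field: lon ⌊114.6232/20⌋ = 5 → F; lat ⌊163.0915/10⌋ = 16 → Q.
Square: lon ⌊14.6232/2⌋ = 7; lat ⌊3.0915/1⌋ = 3.
Subsquare: lon ⌊0.6232/0.0833333⌋ = 7 → h; lat ⌊0.0915/0.0416667⌋ = 2 → c.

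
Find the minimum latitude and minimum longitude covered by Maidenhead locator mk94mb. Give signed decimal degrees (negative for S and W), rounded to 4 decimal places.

14.0417, 79.0000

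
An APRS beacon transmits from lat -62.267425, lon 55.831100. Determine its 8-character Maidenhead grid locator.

Shift to the Maidenhead origin (180°W, 90°S): lon 235.83110, lat 27.73257.
Field (20°×10°, letters A–R): lon ⌊235.83110/20⌋ = 11 → L; lat ⌊27.73257/10⌋ = 2 → C.
Square (2°×1°, digits 0–9): lon ⌊15.83110/2⌋ = 7; lat ⌊7.73257/1⌋ = 7.
Subsquare (5′×2.5′, letters a–x): lon ⌊1.83110/0.0833333⌋ = 21 → v; lat ⌊0.73257/0.0416667⌋ = 17 → r.
Extended square (30″×15″, digits 0–9): lon ⌊0.08110/0.00833333⌋ = 9; lat ⌊0.02424/0.00416667⌋ = 5.

LC77vr95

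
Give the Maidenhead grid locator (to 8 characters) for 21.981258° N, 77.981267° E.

ML81xx75

Offset from 180°W / 90°S: lon 257.98127°, lat 111.98126°.
Field (20°×10°, letters A–R): lon ⌊257.98127/20⌋ = 12 → M; lat ⌊111.98126/10⌋ = 11 → L.
Square (2°×1°, digits 0–9): lon ⌊17.98127/2⌋ = 8; lat ⌊1.98126/1⌋ = 1.
Subsquare (5′×2.5′, letters a–x): lon ⌊1.98127/0.0833333⌋ = 23 → x; lat ⌊0.98126/0.0416667⌋ = 23 → x.
Extended square (30″×15″, digits 0–9): lon ⌊0.06460/0.00833333⌋ = 7; lat ⌊0.02292/0.00416667⌋ = 5.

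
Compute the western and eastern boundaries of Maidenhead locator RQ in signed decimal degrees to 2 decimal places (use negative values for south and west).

160.00, 180.00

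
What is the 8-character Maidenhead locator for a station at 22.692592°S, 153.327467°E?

Offset from 180°W / 90°S: lon 333.32747°, lat 67.30741°.
Field: 333.32747/20 → 16 → Q, 67.30741/10 → 6 → G; chars QG.
Square: 13.32747/2 → 6, 7.30741/1 → 7; chars 67.
Subsquare: 1.32747/0.0833333 → 15 → p, 0.30741/0.0416667 → 7 → h; chars ph.
Extended square: 0.07747/0.00833333 → 9, 0.01574/0.00416667 → 3; chars 93.

QG67ph93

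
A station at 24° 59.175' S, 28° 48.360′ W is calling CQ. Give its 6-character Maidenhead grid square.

Shift to the Maidenhead origin (180°W, 90°S): lon 151.1940, lat 65.0138.
Field: lon ⌊151.1940/20⌋ = 7 → H; lat ⌊65.0138/10⌋ = 6 → G.
Square: lon ⌊11.1940/2⌋ = 5; lat ⌊5.0138/1⌋ = 5.
Subsquare: lon ⌊1.1940/0.0833333⌋ = 14 → o; lat ⌊0.0138/0.0416667⌋ = 0 → a.

HG55oa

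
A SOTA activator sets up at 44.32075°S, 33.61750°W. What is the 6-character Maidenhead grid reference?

HE35eq

Shift to the Maidenhead origin (180°W, 90°S): lon 146.3825, lat 45.6793.
Field: 146.3825/20 → 7 → H, 45.6793/10 → 4 → E; chars HE.
Square: 6.3825/2 → 3, 5.6793/1 → 5; chars 35.
Subsquare: 0.3825/0.0833333 → 4 → e, 0.6793/0.0416667 → 16 → q; chars eq.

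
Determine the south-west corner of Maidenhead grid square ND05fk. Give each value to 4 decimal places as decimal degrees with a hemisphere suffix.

54.5833° S, 80.4167° E

Field N=13, D=3: +13·20° lon, +3·10° lat → SW at lon 80°, lat -60°.
Square 0, 5: +0·2° lon, +5·1° lat → SW at lon 80°, lat -55°.
Subsquare f=5, k=10: +5·0.0833333° lon, +10·0.0416667° lat → SW at lon 80.4167°, lat -54.5833°.
latitude 54.5833° S, longitude 80.4167° E.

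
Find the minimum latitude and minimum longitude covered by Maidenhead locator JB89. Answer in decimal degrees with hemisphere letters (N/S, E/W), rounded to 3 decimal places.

Field J=9, B=1: +9·20° lon, +1·10° lat → SW at lon 0°, lat -80°.
Square 8, 9: +8·2° lon, +9·1° lat → SW at lon 16°, lat -71°.
latitude 71.000° S, longitude 16.000° E.

71.000° S, 16.000° E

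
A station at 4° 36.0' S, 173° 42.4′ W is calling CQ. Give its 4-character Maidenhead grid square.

Offset from 180°W / 90°S: lon 6.29°, lat 85.40°.
Field: lon ⌊6.29/20⌋ = 0 → A; lat ⌊85.40/10⌋ = 8 → I.
Square: lon ⌊6.29/2⌋ = 3; lat ⌊5.40/1⌋ = 5.

AI35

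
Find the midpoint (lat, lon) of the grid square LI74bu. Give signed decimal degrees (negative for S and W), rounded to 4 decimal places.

-5.1458, 54.1250

Field L=11, I=8: +11·20° lon, +8·10° lat → SW at lon 40°, lat -10°.
Square 7, 4: +7·2° lon, +4·1° lat → SW at lon 54°, lat -6°.
Subsquare b=1, u=20: +1·0.0833333° lon, +20·0.0416667° lat → SW at lon 54.0833°, lat -5.16667°.
Cell spans 0.0833333° lon × 0.0416667° lat. Centre is SW corner plus half of each.
latitude -5.1458, longitude 54.1250.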